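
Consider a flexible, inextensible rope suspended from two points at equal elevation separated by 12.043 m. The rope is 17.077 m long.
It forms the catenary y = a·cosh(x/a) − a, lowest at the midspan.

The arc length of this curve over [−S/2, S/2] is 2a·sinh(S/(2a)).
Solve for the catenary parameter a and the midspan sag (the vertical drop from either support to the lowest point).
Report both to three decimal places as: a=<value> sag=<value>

a=4.021 sag=5.417

seed: a₀ = √(S³/(24(L−S))) = √(12.043³/(24·5.034)) = 3.802242
iter 1: u=1.583671  f(a)=+6.703e-01  f'(a)=-3.374e+00  a ← 3.802242 − (+6.703e-01/-3.374e+00) = 4.000891
iter 2: u=1.505040  f(a)=+5.611e-02  f'(a)=-2.831e+00  a ← 4.000891 − (+5.611e-02/-2.831e+00) = 4.020712
iter 3: u=1.497620  f(a)=+4.726e-04  f'(a)=-2.784e+00  a ← 4.020712 − (+4.726e-04/-2.784e+00) = 4.020881
iter 4: u=1.497557  f(a)=+3.415e-08  f'(a)=-2.783e+00  a ← 4.020881 − (+3.415e-08/-2.783e+00) = 4.020881
iter 5: u=1.497557  f(a)=+0.000e+00  f'(a)=-2.783e+00  a ← 4.020881 − (+0.000e+00/-2.783e+00) = 4.020881
converged: |Δa| < 1e-12 after 5 iterations
sag = a·(cosh(S/(2a)) − 1) = 4.020881·(cosh(1.497557) − 1) = 5.416993
T_max/T_min = cosh(S/(2a)) = 2.347215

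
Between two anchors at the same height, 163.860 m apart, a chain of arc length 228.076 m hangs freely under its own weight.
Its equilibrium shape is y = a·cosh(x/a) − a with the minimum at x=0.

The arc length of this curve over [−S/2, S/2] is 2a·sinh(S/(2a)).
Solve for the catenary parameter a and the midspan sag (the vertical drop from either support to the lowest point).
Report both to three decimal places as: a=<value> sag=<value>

seed: a₀ = √(S³/(24(L−S))) = √(163.860³/(24·64.216)) = 53.429632
iter 1: u=1.533419  f(a)=+7.987e+00  f'(a)=-3.019e+00  a ← 53.429632 − (+7.987e+00/-3.019e+00) = 56.075450
iter 2: u=1.461067  f(a)=+6.316e-01  f'(a)=-2.558e+00  a ← 56.075450 − (+6.316e-01/-2.558e+00) = 56.322313
iter 3: u=1.454663  f(a)=+4.699e-03  f'(a)=-2.520e+00  a ← 56.322313 − (+4.699e-03/-2.520e+00) = 56.324178
iter 4: u=1.454615  f(a)=+2.644e-07  f'(a)=-2.520e+00  a ← 56.324178 − (+2.644e-07/-2.520e+00) = 56.324178
iter 5: u=1.454615  f(a)=+2.842e-14  f'(a)=-2.520e+00  a ← 56.324178 − (+2.842e-14/-2.520e+00) = 56.324178
converged: |Δa| < 1e-12 after 5 iterations
sag = a·(cosh(S/(2a)) − 1) = 56.324178·(cosh(1.454615) − 1) = 70.864967
T_max/T_min = cosh(S/(2a)) = 2.258162

a=56.324 sag=70.865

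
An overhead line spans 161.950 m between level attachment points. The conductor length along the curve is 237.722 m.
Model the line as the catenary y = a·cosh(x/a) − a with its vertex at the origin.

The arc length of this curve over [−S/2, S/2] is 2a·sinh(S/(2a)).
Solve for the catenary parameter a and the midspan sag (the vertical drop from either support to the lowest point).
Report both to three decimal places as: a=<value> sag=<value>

seed: a₀ = √(S³/(24(L−S))) = √(161.950³/(24·75.772)) = 48.329403
iter 1: u=1.675481  f(a)=+1.137e+01  f'(a)=-4.109e+00  a ← 48.329403 − (+1.137e+01/-4.109e+00) = 51.097743
iter 2: u=1.584708  f(a)=+1.051e+00  f'(a)=-3.382e+00  a ← 51.097743 − (+1.051e+00/-3.382e+00) = 51.408371
iter 3: u=1.575133  f(a)=+1.097e-02  f'(a)=-3.312e+00  a ← 51.408371 − (+1.097e-02/-3.312e+00) = 51.411685
iter 4: u=1.575031  f(a)=+1.225e-06  f'(a)=-3.311e+00  a ← 51.411685 − (+1.225e-06/-3.311e+00) = 51.411685
iter 5: u=1.575031  f(a)=+0.000e+00  f'(a)=-3.311e+00  a ← 51.411685 − (+0.000e+00/-3.311e+00) = 51.411685
converged: |Δa| < 1e-12 after 5 iterations
sag = a·(cosh(S/(2a)) − 1) = 51.411685·(cosh(1.575031) − 1) = 78.091592
T_max/T_min = cosh(S/(2a)) = 2.518946

a=51.412 sag=78.092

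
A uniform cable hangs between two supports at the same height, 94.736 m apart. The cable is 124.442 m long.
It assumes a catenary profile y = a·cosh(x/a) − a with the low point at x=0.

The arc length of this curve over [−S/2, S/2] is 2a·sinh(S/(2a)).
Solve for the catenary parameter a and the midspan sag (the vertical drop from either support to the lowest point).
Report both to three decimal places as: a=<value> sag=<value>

seed: a₀ = √(S³/(24(L−S))) = √(94.736³/(24·29.706)) = 34.533839
iter 1: u=1.371640  f(a)=+2.923e+00  f'(a)=-2.067e+00  a ← 34.533839 − (+2.923e+00/-2.067e+00) = 35.948213
iter 2: u=1.317673  f(a)=+1.892e-01  f'(a)=-1.807e+00  a ← 35.948213 − (+1.892e-01/-1.807e+00) = 36.052896
iter 3: u=1.313847  f(a)=+9.135e-04  f'(a)=-1.790e+00  a ← 36.052896 − (+9.135e-04/-1.790e+00) = 36.053407
iter 4: u=1.313829  f(a)=+2.153e-08  f'(a)=-1.789e+00  a ← 36.053407 − (+2.153e-08/-1.789e+00) = 36.053407
iter 5: u=1.313829  f(a)=+0.000e+00  f'(a)=-1.789e+00  a ← 36.053407 − (+0.000e+00/-1.789e+00) = 36.053407
converged: |Δa| < 1e-12 after 5 iterations
sag = a·(cosh(S/(2a)) − 1) = 36.053407·(cosh(1.313829) − 1) = 35.858351
T_max/T_min = cosh(S/(2a)) = 1.994590

a=36.053 sag=35.858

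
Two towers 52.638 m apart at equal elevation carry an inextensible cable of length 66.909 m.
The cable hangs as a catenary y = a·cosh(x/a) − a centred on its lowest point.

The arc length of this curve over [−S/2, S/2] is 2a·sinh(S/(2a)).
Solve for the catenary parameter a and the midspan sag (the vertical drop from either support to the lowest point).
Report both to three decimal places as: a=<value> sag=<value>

a=21.427 sag=18.301

seed: a₀ = √(S³/(24(L−S))) = √(52.638³/(24·14.271)) = 20.635559
iter 1: u=1.275420  f(a)=+1.207e+00  f'(a)=-1.622e+00  a ← 20.635559 − (+1.207e+00/-1.622e+00) = 21.379704
iter 2: u=1.231027  f(a)=+6.835e-02  f'(a)=-1.443e+00  a ← 21.379704 − (+6.835e-02/-1.443e+00) = 21.427079
iter 3: u=1.228306  f(a)=+2.484e-04  f'(a)=-1.432e+00  a ← 21.427079 − (+2.484e-04/-1.432e+00) = 21.427252
iter 4: u=1.228296  f(a)=+3.306e-09  f'(a)=-1.432e+00  a ← 21.427252 − (+3.306e-09/-1.432e+00) = 21.427252
iter 5: u=1.228296  f(a)=+1.421e-14  f'(a)=-1.432e+00  a ← 21.427252 − (+1.421e-14/-1.432e+00) = 21.427252
converged: |Δa| < 1e-12 after 5 iterations
sag = a·(cosh(S/(2a)) − 1) = 21.427252·(cosh(1.228296) − 1) = 18.300958
T_max/T_min = cosh(S/(2a)) = 1.854097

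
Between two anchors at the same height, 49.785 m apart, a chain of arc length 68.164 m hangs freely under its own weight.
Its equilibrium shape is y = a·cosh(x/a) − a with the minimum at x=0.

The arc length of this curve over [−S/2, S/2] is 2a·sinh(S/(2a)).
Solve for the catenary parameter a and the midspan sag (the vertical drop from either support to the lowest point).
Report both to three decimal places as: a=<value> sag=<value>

seed: a₀ = √(S³/(24(L−S))) = √(49.785³/(24·18.379)) = 16.725581
iter 1: u=1.488289  f(a)=+2.146e+00  f'(a)=-2.725e+00  a ← 16.725581 − (+2.146e+00/-2.725e+00) = 17.513281
iter 2: u=1.421350  f(a)=+1.609e-01  f'(a)=-2.330e+00  a ← 17.513281 − (+1.609e-01/-2.330e+00) = 17.582349
iter 3: u=1.415766  f(a)=+1.067e-03  f'(a)=-2.299e+00  a ← 17.582349 − (+1.067e-03/-2.299e+00) = 17.582813
iter 4: u=1.415729  f(a)=+4.759e-08  f'(a)=-2.299e+00  a ← 17.582813 − (+4.759e-08/-2.299e+00) = 17.582813
iter 5: u=1.415729  f(a)=+0.000e+00  f'(a)=-2.299e+00  a ← 17.582813 − (+0.000e+00/-2.299e+00) = 17.582813
converged: |Δa| < 1e-12 after 5 iterations
sag = a·(cosh(S/(2a)) − 1) = 17.582813·(cosh(1.415729) − 1) = 20.767390
T_max/T_min = cosh(S/(2a)) = 2.181119

a=17.583 sag=20.767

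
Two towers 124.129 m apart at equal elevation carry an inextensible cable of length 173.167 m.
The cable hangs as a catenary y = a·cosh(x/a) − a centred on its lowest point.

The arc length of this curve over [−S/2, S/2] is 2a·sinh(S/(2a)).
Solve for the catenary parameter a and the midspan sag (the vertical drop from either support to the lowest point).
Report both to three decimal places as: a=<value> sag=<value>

seed: a₀ = √(S³/(24(L−S))) = √(124.129³/(24·49.038)) = 40.312329
iter 1: u=1.539591  f(a)=+6.151e+00  f'(a)=-3.061e+00  a ← 40.312329 − (+6.151e+00/-3.061e+00) = 42.322021
iter 2: u=1.466482  f(a)=+4.899e-01  f'(a)=-2.591e+00  a ← 42.322021 − (+4.899e-01/-2.591e+00) = 42.511105
iter 3: u=1.459960  f(a)=+3.702e-03  f'(a)=-2.552e+00  a ← 42.511105 − (+3.702e-03/-2.552e+00) = 42.512556
iter 4: u=1.459910  f(a)=+2.149e-07  f'(a)=-2.552e+00  a ← 42.512556 − (+2.149e-07/-2.552e+00) = 42.512556
iter 5: u=1.459910  f(a)=+0.000e+00  f'(a)=-2.552e+00  a ← 42.512556 − (+0.000e+00/-2.552e+00) = 42.512556
converged: |Δa| < 1e-12 after 5 iterations
sag = a·(cosh(S/(2a)) − 1) = 42.512556·(cosh(1.459910) − 1) = 53.944792
T_max/T_min = cosh(S/(2a)) = 2.268914

a=42.513 sag=53.945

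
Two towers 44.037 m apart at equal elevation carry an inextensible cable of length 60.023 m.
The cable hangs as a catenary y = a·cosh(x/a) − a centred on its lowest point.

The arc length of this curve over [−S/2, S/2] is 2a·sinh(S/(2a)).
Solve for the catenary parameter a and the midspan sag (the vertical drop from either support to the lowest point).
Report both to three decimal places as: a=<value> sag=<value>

a=15.672 sag=18.185

seed: a₀ = √(S³/(24(L−S))) = √(44.037³/(24·15.986)) = 14.919390
iter 1: u=1.475831  f(a)=+1.834e+00  f'(a)=-2.648e+00  a ← 14.919390 − (+1.834e+00/-2.648e+00) = 15.612108
iter 2: u=1.410348  f(a)=+1.355e-01  f'(a)=-2.270e+00  a ← 15.612108 − (+1.355e-01/-2.270e+00) = 15.671795
iter 3: u=1.404976  f(a)=+8.694e-04  f'(a)=-2.241e+00  a ← 15.671795 − (+8.694e-04/-2.241e+00) = 15.672183
iter 4: u=1.404941  f(a)=+3.632e-08  f'(a)=-2.240e+00  a ← 15.672183 − (+3.632e-08/-2.240e+00) = 15.672183
iter 5: u=1.404941  f(a)=+0.000e+00  f'(a)=-2.240e+00  a ← 15.672183 − (+0.000e+00/-2.240e+00) = 15.672183
converged: |Δa| < 1e-12 after 5 iterations
sag = a·(cosh(S/(2a)) − 1) = 15.672183·(cosh(1.404941) − 1) = 18.184979
T_max/T_min = cosh(S/(2a)) = 2.160335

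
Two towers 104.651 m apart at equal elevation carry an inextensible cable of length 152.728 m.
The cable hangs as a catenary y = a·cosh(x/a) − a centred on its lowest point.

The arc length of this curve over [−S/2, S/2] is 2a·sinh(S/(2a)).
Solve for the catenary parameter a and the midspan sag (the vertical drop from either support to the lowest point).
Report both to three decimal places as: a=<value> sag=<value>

a=33.493 sag=49.893

seed: a₀ = √(S³/(24(L−S))) = √(104.651³/(24·48.077)) = 31.516703
iter 1: u=1.660247  f(a)=+7.078e+00  f'(a)=-3.979e+00  a ← 31.516703 − (+7.078e+00/-3.979e+00) = 33.295533
iter 2: u=1.571547  f(a)=+6.434e-01  f'(a)=-3.286e+00  a ← 33.295533 − (+6.434e-01/-3.286e+00) = 33.491368
iter 3: u=1.562358  f(a)=+6.492e-03  f'(a)=-3.220e+00  a ← 33.491368 − (+6.492e-03/-3.220e+00) = 33.493384
iter 4: u=1.562264  f(a)=+6.756e-07  f'(a)=-3.219e+00  a ← 33.493384 − (+6.756e-07/-3.219e+00) = 33.493384
iter 5: u=1.562264  f(a)=+5.684e-14  f'(a)=-3.219e+00  a ← 33.493384 − (+5.684e-14/-3.219e+00) = 33.493384
converged: |Δa| < 1e-12 after 5 iterations
sag = a·(cosh(S/(2a)) − 1) = 33.493384·(cosh(1.562264) − 1) = 49.892869
T_max/T_min = cosh(S/(2a)) = 2.489634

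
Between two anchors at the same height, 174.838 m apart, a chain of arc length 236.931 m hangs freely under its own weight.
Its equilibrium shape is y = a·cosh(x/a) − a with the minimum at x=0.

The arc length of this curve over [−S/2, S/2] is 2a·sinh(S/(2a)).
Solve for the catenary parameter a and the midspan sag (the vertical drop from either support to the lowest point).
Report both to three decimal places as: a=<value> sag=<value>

a=62.847 sag=71.257

seed: a₀ = √(S³/(24(L−S))) = √(174.838³/(24·62.093)) = 59.886206
iter 1: u=1.459752  f(a)=+6.961e+00  f'(a)=-2.551e+00  a ← 59.886206 − (+6.961e+00/-2.551e+00) = 62.615559
iter 2: u=1.396123  f(a)=+5.042e-01  f'(a)=-2.193e+00  a ← 62.615559 − (+5.042e-01/-2.193e+00) = 62.845437
iter 3: u=1.391016  f(a)=+3.101e-03  f'(a)=-2.166e+00  a ← 62.845437 − (+3.101e-03/-2.166e+00) = 62.846869
iter 4: u=1.390984  f(a)=+1.189e-07  f'(a)=-2.166e+00  a ← 62.846869 − (+1.189e-07/-2.166e+00) = 62.846869
iter 5: u=1.390984  f(a)=+2.842e-14  f'(a)=-2.166e+00  a ← 62.846869 − (+2.842e-14/-2.166e+00) = 62.846869
converged: |Δa| < 1e-12 after 5 iterations
sag = a·(cosh(S/(2a)) − 1) = 62.846869·(cosh(1.390984) − 1) = 71.256836
T_max/T_min = cosh(S/(2a)) = 2.133817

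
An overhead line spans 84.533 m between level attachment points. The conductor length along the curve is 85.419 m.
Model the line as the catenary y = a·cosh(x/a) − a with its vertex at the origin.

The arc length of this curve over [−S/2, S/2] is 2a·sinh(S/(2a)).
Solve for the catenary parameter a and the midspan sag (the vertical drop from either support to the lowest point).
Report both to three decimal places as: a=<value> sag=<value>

seed: a₀ = √(S³/(24(L−S))) = √(84.533³/(24·0.886)) = 168.545414
iter 1: u=0.250772  f(a)=+2.790e-03  f'(a)=-1.058e-02  a ← 168.545414 − (+2.790e-03/-1.058e-02) = 168.809131
iter 2: u=0.250380  f(a)=+6.562e-06  f'(a)=-1.053e-02  a ← 168.809131 − (+6.562e-06/-1.053e-02) = 168.809754
iter 3: u=0.250379  f(a)=+3.648e-11  f'(a)=-1.053e-02  a ← 168.809754 − (+3.648e-11/-1.053e-02) = 168.809754
iter 4: u=0.250379  f(a)=+0.000e+00  f'(a)=-1.053e-02  a ← 168.809754 − (+0.000e+00/-1.053e-02) = 168.809754
converged: |Δa| < 1e-12 after 4 iterations
sag = a·(cosh(S/(2a)) − 1) = 168.809754·(cosh(0.250379) − 1) = 5.319033
T_max/T_min = cosh(S/(2a)) = 1.031509

a=168.810 sag=5.319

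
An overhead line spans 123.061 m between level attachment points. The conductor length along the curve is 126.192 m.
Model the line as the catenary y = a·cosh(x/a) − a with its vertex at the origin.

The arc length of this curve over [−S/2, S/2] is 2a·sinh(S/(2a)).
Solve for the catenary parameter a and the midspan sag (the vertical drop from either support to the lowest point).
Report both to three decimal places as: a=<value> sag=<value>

a=158.080 sag=12.127

seed: a₀ = √(S³/(24(L−S))) = √(123.061³/(24·3.131)) = 157.482937
iter 1: u=0.390712  f(a)=+2.399e-02  f'(a)=-4.037e-02  a ← 157.482937 − (+2.399e-02/-4.037e-02) = 158.077025
iter 2: u=0.389244  f(a)=+1.364e-04  f'(a)=-3.992e-02  a ← 158.077025 − (+1.364e-04/-3.992e-02) = 158.080442
iter 3: u=0.389235  f(a)=+4.468e-09  f'(a)=-3.991e-02  a ← 158.080442 − (+4.468e-09/-3.991e-02) = 158.080443
iter 4: u=0.389235  f(a)=+1.421e-14  f'(a)=-3.991e-02  a ← 158.080443 − (+1.421e-14/-3.991e-02) = 158.080443
converged: |Δa| < 1e-12 after 4 iterations
sag = a·(cosh(S/(2a)) − 1) = 158.080443·(cosh(0.389235) − 1) = 12.126877
T_max/T_min = cosh(S/(2a)) = 1.076713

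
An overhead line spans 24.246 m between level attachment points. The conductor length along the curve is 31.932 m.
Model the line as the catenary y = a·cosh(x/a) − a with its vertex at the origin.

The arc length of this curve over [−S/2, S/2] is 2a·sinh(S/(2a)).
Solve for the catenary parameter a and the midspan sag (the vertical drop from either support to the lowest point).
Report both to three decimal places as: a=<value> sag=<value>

seed: a₀ = √(S³/(24(L−S))) = √(24.246³/(24·7.686)) = 8.790313
iter 1: u=1.379132  f(a)=+7.649e-01  f'(a)=-2.105e+00  a ← 8.790313 − (+7.649e-01/-2.105e+00) = 9.153742
iter 2: u=1.324376  f(a)=+5.000e-02  f'(a)=-1.838e+00  a ← 9.153742 − (+5.000e-02/-1.838e+00) = 9.180946
iter 3: u=1.320452  f(a)=+2.466e-04  f'(a)=-1.820e+00  a ← 9.180946 − (+2.466e-04/-1.820e+00) = 9.181082
iter 4: u=1.320433  f(a)=+6.066e-09  f'(a)=-1.820e+00  a ← 9.181082 − (+6.066e-09/-1.820e+00) = 9.181082
iter 5: u=1.320433  f(a)=+0.000e+00  f'(a)=-1.820e+00  a ← 9.181082 − (+0.000e+00/-1.820e+00) = 9.181082
converged: |Δa| < 1e-12 after 5 iterations
sag = a·(cosh(S/(2a)) − 1) = 9.181082·(cosh(1.320433) − 1) = 9.236448
T_max/T_min = cosh(S/(2a)) = 2.006031

a=9.181 sag=9.236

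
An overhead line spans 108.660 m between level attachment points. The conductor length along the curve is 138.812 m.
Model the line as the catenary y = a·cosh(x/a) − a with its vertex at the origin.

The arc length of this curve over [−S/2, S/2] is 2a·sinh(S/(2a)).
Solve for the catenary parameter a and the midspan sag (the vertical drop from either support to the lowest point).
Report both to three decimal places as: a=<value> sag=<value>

seed: a₀ = √(S³/(24(L−S))) = √(108.660³/(24·30.152)) = 42.105698
iter 1: u=1.290324  f(a)=+2.612e+00  f'(a)=-1.685e+00  a ← 42.105698 − (+2.612e+00/-1.685e+00) = 43.655525
iter 2: u=1.244516  f(a)=+1.511e-01  f'(a)=-1.495e+00  a ← 43.655525 − (+1.511e-01/-1.495e+00) = 43.756593
iter 3: u=1.241641  f(a)=+5.748e-04  f'(a)=-1.484e+00  a ← 43.756593 − (+5.748e-04/-1.484e+00) = 43.756980
iter 4: u=1.241630  f(a)=+8.384e-09  f'(a)=-1.484e+00  a ← 43.756980 − (+8.384e-09/-1.484e+00) = 43.756980
iter 5: u=1.241630  f(a)=+0.000e+00  f'(a)=-1.484e+00  a ← 43.756980 − (+0.000e+00/-1.484e+00) = 43.756980
converged: |Δa| < 1e-12 after 5 iterations
sag = a·(cosh(S/(2a)) − 1) = 43.756980·(cosh(1.241630) − 1) = 38.290970
T_max/T_min = cosh(S/(2a)) = 1.875083

a=43.757 sag=38.291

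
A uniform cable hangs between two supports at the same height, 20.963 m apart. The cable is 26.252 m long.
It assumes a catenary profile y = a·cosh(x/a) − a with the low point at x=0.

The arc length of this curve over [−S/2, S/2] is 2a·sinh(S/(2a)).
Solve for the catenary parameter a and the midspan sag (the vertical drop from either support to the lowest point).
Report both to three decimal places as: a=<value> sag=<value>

seed: a₀ = √(S³/(24(L−S))) = √(20.963³/(24·5.289)) = 8.518983
iter 1: u=1.230370  f(a)=+4.151e-01  f'(a)=-1.440e+00  a ← 8.518983 − (+4.151e-01/-1.440e+00) = 8.807198
iter 2: u=1.190106  f(a)=+2.199e-02  f'(a)=-1.291e+00  a ← 8.807198 − (+2.199e-02/-1.291e+00) = 8.824232
iter 3: u=1.187809  f(a)=+6.941e-05  f'(a)=-1.283e+00  a ← 8.824232 − (+6.941e-05/-1.283e+00) = 8.824286
iter 4: u=1.187801  f(a)=+6.960e-10  f'(a)=-1.283e+00  a ← 8.824286 − (+6.960e-10/-1.283e+00) = 8.824286
iter 5: u=1.187801  f(a)=-3.553e-15  f'(a)=-1.283e+00  a ← 8.824286 − (-3.553e-15/-1.283e+00) = 8.824286
converged: |Δa| < 1e-12 after 5 iterations
sag = a·(cosh(S/(2a)) − 1) = 8.824286·(cosh(1.187801) − 1) = 6.992158
T_max/T_min = cosh(S/(2a)) = 1.792377

a=8.824 sag=6.992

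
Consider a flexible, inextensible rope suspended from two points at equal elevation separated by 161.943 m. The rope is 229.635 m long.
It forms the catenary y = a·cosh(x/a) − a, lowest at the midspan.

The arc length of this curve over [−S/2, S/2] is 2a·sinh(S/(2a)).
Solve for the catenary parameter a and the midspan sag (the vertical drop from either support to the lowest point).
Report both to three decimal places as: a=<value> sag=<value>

a=54.069 sag=72.842

seed: a₀ = √(S³/(24(L−S))) = √(161.943³/(24·67.692)) = 51.129198
iter 1: u=1.583665  f(a)=+9.014e+00  f'(a)=-3.374e+00  a ← 51.129198 − (+9.014e+00/-3.374e+00) = 53.800426
iter 2: u=1.505035  f(a)=+7.545e-01  f'(a)=-2.831e+00  a ← 53.800426 − (+7.545e-01/-2.831e+00) = 54.066958
iter 3: u=1.497615  f(a)=+6.355e-03  f'(a)=-2.783e+00  a ← 54.066958 − (+6.355e-03/-2.783e+00) = 54.069241
iter 4: u=1.497552  f(a)=+4.592e-07  f'(a)=-2.783e+00  a ← 54.069241 − (+4.592e-07/-2.783e+00) = 54.069241
iter 5: u=1.497552  f(a)=+0.000e+00  f'(a)=-2.783e+00  a ← 54.069241 − (+0.000e+00/-2.783e+00) = 54.069241
converged: |Δa| < 1e-12 after 5 iterations
sag = a·(cosh(S/(2a)) − 1) = 54.069241·(cosh(1.497552) − 1) = 72.842307
T_max/T_min = cosh(S/(2a)) = 2.347204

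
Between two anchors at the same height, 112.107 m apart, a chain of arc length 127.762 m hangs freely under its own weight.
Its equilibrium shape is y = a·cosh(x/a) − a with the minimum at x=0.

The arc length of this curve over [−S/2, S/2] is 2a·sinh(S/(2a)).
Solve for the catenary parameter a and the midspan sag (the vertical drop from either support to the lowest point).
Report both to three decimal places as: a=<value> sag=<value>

seed: a₀ = √(S³/(24(L−S))) = √(112.107³/(24·15.655)) = 61.237428
iter 1: u=0.915347  f(a)=+6.691e-01  f'(a)=-5.554e-01  a ← 61.237428 − (+6.691e-01/-5.554e-01) = 62.442030
iter 2: u=0.897689  f(a)=+2.025e-02  f'(a)=-5.223e-01  a ← 62.442030 − (+2.025e-02/-5.223e-01) = 62.480808
iter 3: u=0.897131  f(a)=+1.984e-05  f'(a)=-5.212e-01  a ← 62.480808 − (+1.984e-05/-5.212e-01) = 62.480846
iter 4: u=0.897131  f(a)=+1.906e-11  f'(a)=-5.212e-01  a ← 62.480846 − (+1.906e-11/-5.212e-01) = 62.480846
converged: |Δa| < 1e-12 after 4 iterations
sag = a·(cosh(S/(2a)) − 1) = 62.480846·(cosh(0.897131) − 1) = 26.875957
T_max/T_min = cosh(S/(2a)) = 1.430147

a=62.481 sag=26.876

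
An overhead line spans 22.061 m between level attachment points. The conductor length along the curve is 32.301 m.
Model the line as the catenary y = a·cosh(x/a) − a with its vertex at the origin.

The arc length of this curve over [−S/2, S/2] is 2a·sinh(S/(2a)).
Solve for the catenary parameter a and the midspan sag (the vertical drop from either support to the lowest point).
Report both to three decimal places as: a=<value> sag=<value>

a=7.028 sag=10.585

seed: a₀ = √(S³/(24(L−S))) = √(22.061³/(24·10.240)) = 6.609707
iter 1: u=1.668833  f(a)=+1.524e+00  f'(a)=-4.052e+00  a ← 6.609707 − (+1.524e+00/-4.052e+00) = 6.985892
iter 2: u=1.578968  f(a)=+1.398e-01  f'(a)=-3.340e+00  a ← 6.985892 − (+1.398e-01/-3.340e+00) = 7.027754
iter 3: u=1.569563  f(a)=+1.439e-03  f'(a)=-3.271e+00  a ← 7.027754 − (+1.439e-03/-3.271e+00) = 7.028194
iter 4: u=1.569464  f(a)=+1.558e-07  f'(a)=-3.271e+00  a ← 7.028194 − (+1.558e-07/-3.271e+00) = 7.028194
iter 5: u=1.569464  f(a)=+0.000e+00  f'(a)=-3.271e+00  a ← 7.028194 − (+0.000e+00/-3.271e+00) = 7.028194
converged: |Δa| < 1e-12 after 5 iterations
sag = a·(cosh(S/(2a)) − 1) = 7.028194·(cosh(1.569464) − 1) = 10.585271
T_max/T_min = cosh(S/(2a)) = 2.506115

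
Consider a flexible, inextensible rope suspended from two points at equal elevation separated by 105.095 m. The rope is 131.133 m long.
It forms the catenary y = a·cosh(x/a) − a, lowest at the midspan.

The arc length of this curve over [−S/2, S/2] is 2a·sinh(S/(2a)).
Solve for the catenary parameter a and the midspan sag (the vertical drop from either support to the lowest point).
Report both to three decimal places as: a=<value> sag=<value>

a=44.617 sag=34.690

seed: a₀ = √(S³/(24(L−S))) = √(105.095³/(24·26.038)) = 43.098648
iter 1: u=1.219238  f(a)=+2.005e+00  f'(a)=-1.398e+00  a ← 43.098648 − (+2.005e+00/-1.398e+00) = 44.533314
iter 2: u=1.179959  f(a)=+1.045e-01  f'(a)=-1.256e+00  a ← 44.533314 − (+1.045e-01/-1.256e+00) = 44.616530
iter 3: u=1.177759  f(a)=+3.181e-04  f'(a)=-1.248e+00  a ← 44.616530 − (+3.181e-04/-1.248e+00) = 44.616785
iter 4: u=1.177752  f(a)=+2.970e-09  f'(a)=-1.248e+00  a ← 44.616785 − (+2.970e-09/-1.248e+00) = 44.616785
iter 5: u=1.177752  f(a)=+2.842e-14  f'(a)=-1.248e+00  a ← 44.616785 − (+2.842e-14/-1.248e+00) = 44.616785
converged: |Δa| < 1e-12 after 5 iterations
sag = a·(cosh(S/(2a)) − 1) = 44.616785·(cosh(1.177752) − 1) = 34.690361
T_max/T_min = cosh(S/(2a)) = 1.777518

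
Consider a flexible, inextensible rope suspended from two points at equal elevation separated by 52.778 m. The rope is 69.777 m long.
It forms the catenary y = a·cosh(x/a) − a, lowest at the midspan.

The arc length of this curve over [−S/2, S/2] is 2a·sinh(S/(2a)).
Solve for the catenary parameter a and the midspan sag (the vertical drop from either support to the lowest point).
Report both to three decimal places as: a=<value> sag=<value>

seed: a₀ = √(S³/(24(L−S))) = √(52.778³/(24·16.999)) = 18.982879
iter 1: u=1.390147  f(a)=+1.720e+00  f'(a)=-2.162e+00  a ← 18.982879 − (+1.720e+00/-2.162e+00) = 19.778575
iter 2: u=1.334221  f(a)=+1.141e-01  f'(a)=-1.884e+00  a ← 19.778575 − (+1.141e-01/-1.884e+00) = 19.839128
iter 3: u=1.330149  f(a)=+5.804e-04  f'(a)=-1.865e+00  a ← 19.839128 − (+5.804e-04/-1.865e+00) = 19.839439
iter 4: u=1.330128  f(a)=+1.519e-08  f'(a)=-1.865e+00  a ← 19.839439 − (+1.519e-08/-1.865e+00) = 19.839439
iter 5: u=1.330128  f(a)=+1.421e-14  f'(a)=-1.865e+00  a ← 19.839439 − (+1.421e-14/-1.865e+00) = 19.839439
converged: |Δa| < 1e-12 after 5 iterations
sag = a·(cosh(S/(2a)) − 1) = 19.839439·(cosh(1.330128) − 1) = 20.295468
T_max/T_min = cosh(S/(2a)) = 2.022986

a=19.839 sag=20.295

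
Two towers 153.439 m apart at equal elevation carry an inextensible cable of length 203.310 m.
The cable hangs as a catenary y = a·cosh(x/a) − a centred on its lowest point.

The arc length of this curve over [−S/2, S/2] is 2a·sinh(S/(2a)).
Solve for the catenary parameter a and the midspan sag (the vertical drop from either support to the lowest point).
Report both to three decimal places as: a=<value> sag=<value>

a=57.438 sag=59.322

seed: a₀ = √(S³/(24(L−S))) = √(153.439³/(24·49.871)) = 54.938144
iter 1: u=1.396471  f(a)=+5.095e+00  f'(a)=-2.195e+00  a ← 54.938144 − (+5.095e+00/-2.195e+00) = 57.259054
iter 2: u=1.339867  f(a)=+3.406e-01  f'(a)=-1.911e+00  a ← 57.259054 − (+3.406e-01/-1.911e+00) = 57.437346
iter 3: u=1.335708  f(a)=+1.764e-03  f'(a)=-1.891e+00  a ← 57.437346 − (+1.764e-03/-1.891e+00) = 57.438279
iter 4: u=1.335686  f(a)=+4.785e-08  f'(a)=-1.891e+00  a ← 57.438279 − (+4.785e-08/-1.891e+00) = 57.438279
iter 5: u=1.335686  f(a)=+0.000e+00  f'(a)=-1.891e+00  a ← 57.438279 − (+0.000e+00/-1.891e+00) = 57.438279
converged: |Δa| < 1e-12 after 5 iterations
sag = a·(cosh(S/(2a)) − 1) = 57.438279·(cosh(1.335686) − 1) = 59.321709
T_max/T_min = cosh(S/(2a)) = 2.032791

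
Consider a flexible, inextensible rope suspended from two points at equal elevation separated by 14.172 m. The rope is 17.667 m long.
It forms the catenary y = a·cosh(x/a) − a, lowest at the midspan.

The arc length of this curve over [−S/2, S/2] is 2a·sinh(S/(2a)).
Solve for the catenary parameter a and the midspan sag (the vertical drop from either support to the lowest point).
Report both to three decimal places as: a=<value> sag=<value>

a=6.030 sag=4.666

seed: a₀ = √(S³/(24(L−S))) = √(14.172³/(24·3.495)) = 5.825289
iter 1: u=1.216420  f(a)=+2.679e-01  f'(a)=-1.387e+00  a ← 5.825289 − (+2.679e-01/-1.387e+00) = 6.018402
iter 2: u=1.177389  f(a)=+1.390e-02  f'(a)=-1.247e+00  a ← 6.018402 − (+1.390e-02/-1.247e+00) = 6.029550
iter 3: u=1.175212  f(a)=+4.193e-05  f'(a)=-1.239e+00  a ← 6.029550 − (+4.193e-05/-1.239e+00) = 6.029583
iter 4: u=1.175206  f(a)=+3.843e-10  f'(a)=-1.239e+00  a ← 6.029583 − (+3.843e-10/-1.239e+00) = 6.029583
iter 5: u=1.175206  f(a)=+0.000e+00  f'(a)=-1.239e+00  a ← 6.029583 − (+0.000e+00/-1.239e+00) = 6.029583
converged: |Δa| < 1e-12 after 5 iterations
sag = a·(cosh(S/(2a)) − 1) = 6.029583·(cosh(1.175206) − 1) = 4.665584
T_max/T_min = cosh(S/(2a)) = 1.773782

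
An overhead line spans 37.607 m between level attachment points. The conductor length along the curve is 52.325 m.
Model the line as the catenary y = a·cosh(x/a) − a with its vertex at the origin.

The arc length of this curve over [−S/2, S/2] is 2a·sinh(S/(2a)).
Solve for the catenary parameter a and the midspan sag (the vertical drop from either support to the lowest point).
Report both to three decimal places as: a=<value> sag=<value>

seed: a₀ = √(S³/(24(L−S))) = √(37.607³/(24·14.718)) = 12.270804
iter 1: u=1.532377  f(a)=+1.828e+00  f'(a)=-3.012e+00  a ← 12.270804 − (+1.828e+00/-3.012e+00) = 12.877761
iter 2: u=1.460153  f(a)=+1.444e-01  f'(a)=-2.553e+00  a ← 12.877761 − (+1.444e-01/-2.553e+00) = 12.934311
iter 3: u=1.453769  f(a)=+1.071e-03  f'(a)=-2.515e+00  a ← 12.934311 − (+1.071e-03/-2.515e+00) = 12.934737
iter 4: u=1.453721  f(a)=+5.997e-08  f'(a)=-2.515e+00  a ← 12.934737 − (+5.997e-08/-2.515e+00) = 12.934737
iter 5: u=1.453721  f(a)=+7.105e-15  f'(a)=-2.515e+00  a ← 12.934737 − (+7.105e-15/-2.515e+00) = 12.934737
converged: |Δa| < 1e-12 after 5 iterations
sag = a·(cosh(S/(2a)) − 1) = 12.934737·(cosh(1.453721) − 1) = 16.250599
T_max/T_min = cosh(S/(2a)) = 2.256353

a=12.935 sag=16.251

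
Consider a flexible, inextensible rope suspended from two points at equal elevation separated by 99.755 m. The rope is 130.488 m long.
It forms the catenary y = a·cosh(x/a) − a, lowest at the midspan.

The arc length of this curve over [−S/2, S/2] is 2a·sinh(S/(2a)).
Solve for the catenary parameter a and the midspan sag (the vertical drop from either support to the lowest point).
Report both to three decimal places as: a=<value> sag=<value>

a=38.273 sag=37.368

seed: a₀ = √(S³/(24(L−S))) = √(99.755³/(24·30.733)) = 36.685455
iter 1: u=1.359599  f(a)=+2.969e+00  f'(a)=-2.006e+00  a ← 36.685455 − (+2.969e+00/-2.006e+00) = 38.165143
iter 2: u=1.306886  f(a)=+1.891e-01  f'(a)=-1.758e+00  a ← 38.165143 − (+1.891e-01/-1.758e+00) = 38.272676
iter 3: u=1.303214  f(a)=+8.822e-04  f'(a)=-1.742e+00  a ← 38.272676 − (+8.822e-04/-1.742e+00) = 38.273183
iter 4: u=1.303197  f(a)=+1.940e-08  f'(a)=-1.742e+00  a ← 38.273183 − (+1.940e-08/-1.742e+00) = 38.273183
iter 5: u=1.303197  f(a)=+0.000e+00  f'(a)=-1.742e+00  a ← 38.273183 − (+0.000e+00/-1.742e+00) = 38.273183
converged: |Δa| < 1e-12 after 5 iterations
sag = a·(cosh(S/(2a)) − 1) = 38.273183·(cosh(1.303197) − 1) = 37.368182
T_max/T_min = cosh(S/(2a)) = 1.976354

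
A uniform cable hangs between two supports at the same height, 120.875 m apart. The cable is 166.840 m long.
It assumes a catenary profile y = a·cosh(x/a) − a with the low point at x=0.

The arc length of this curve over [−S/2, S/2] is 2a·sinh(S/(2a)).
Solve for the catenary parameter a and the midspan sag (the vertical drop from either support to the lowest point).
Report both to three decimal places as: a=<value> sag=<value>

a=42.119 sag=51.331

seed: a₀ = √(S³/(24(L−S))) = √(120.875³/(24·45.965)) = 40.011559
iter 1: u=1.510501  f(a)=+5.538e+00  f'(a)=-2.866e+00  a ← 40.011559 − (+5.538e+00/-2.866e+00) = 41.943545
iter 2: u=1.440925  f(a)=+4.264e-01  f'(a)=-2.441e+00  a ← 41.943545 − (+4.264e-01/-2.441e+00) = 42.118246
iter 3: u=1.434948  f(a)=+2.993e-03  f'(a)=-2.406e+00  a ← 42.118246 − (+2.993e-03/-2.406e+00) = 42.119490
iter 4: u=1.434906  f(a)=+1.498e-07  f'(a)=-2.406e+00  a ← 42.119490 − (+1.498e-07/-2.406e+00) = 42.119490
iter 5: u=1.434906  f(a)=+2.842e-14  f'(a)=-2.406e+00  a ← 42.119490 − (+2.842e-14/-2.406e+00) = 42.119490
converged: |Δa| < 1e-12 after 5 iterations
sag = a·(cosh(S/(2a)) − 1) = 42.119490·(cosh(1.434906) − 1) = 51.330753
T_max/T_min = cosh(S/(2a)) = 2.218694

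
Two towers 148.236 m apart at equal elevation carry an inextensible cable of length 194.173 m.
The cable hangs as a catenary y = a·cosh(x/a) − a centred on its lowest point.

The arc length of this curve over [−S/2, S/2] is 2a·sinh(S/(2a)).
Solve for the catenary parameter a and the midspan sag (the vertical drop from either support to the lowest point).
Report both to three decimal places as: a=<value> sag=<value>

seed: a₀ = √(S³/(24(L−S))) = √(148.236³/(24·45.937)) = 54.355513
iter 1: u=1.363578  f(a)=+4.465e+00  f'(a)=-2.026e+00  a ← 54.355513 − (+4.465e+00/-2.026e+00) = 56.559067
iter 2: u=1.310453  f(a)=+2.859e-01  f'(a)=-1.774e+00  a ← 56.559067 − (+2.859e-01/-1.774e+00) = 56.720179
iter 3: u=1.306731  f(a)=+1.349e-03  f'(a)=-1.758e+00  a ← 56.720179 − (+1.349e-03/-1.758e+00) = 56.720946
iter 4: u=1.306713  f(a)=+3.036e-08  f'(a)=-1.757e+00  a ← 56.720946 − (+3.036e-08/-1.757e+00) = 56.720946
iter 5: u=1.306713  f(a)=-2.842e-14  f'(a)=-1.757e+00  a ← 56.720946 − (-2.842e-14/-1.757e+00) = 56.720946
converged: |Δa| < 1e-12 after 5 iterations
sag = a·(cosh(S/(2a)) − 1) = 56.720946·(cosh(1.306713) − 1) = 55.720391
T_max/T_min = cosh(S/(2a)) = 1.982360

a=56.721 sag=55.720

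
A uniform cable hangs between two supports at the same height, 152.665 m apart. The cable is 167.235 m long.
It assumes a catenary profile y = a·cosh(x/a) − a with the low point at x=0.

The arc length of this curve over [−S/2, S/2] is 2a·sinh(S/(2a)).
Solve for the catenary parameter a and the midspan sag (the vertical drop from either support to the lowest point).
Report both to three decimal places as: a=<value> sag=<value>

seed: a₀ = √(S³/(24(L−S))) = √(152.665³/(24·14.570)) = 100.872742
iter 1: u=0.756721  f(a)=+4.229e-01  f'(a)=-3.058e-01  a ← 100.872742 − (+4.229e-01/-3.058e-01) = 102.255812
iter 2: u=0.746486  f(a)=+8.855e-03  f'(a)=-2.931e-01  a ← 102.255812 − (+8.855e-03/-2.931e-01) = 102.286025
iter 3: u=0.746265  f(a)=+4.066e-06  f'(a)=-2.928e-01  a ← 102.286025 − (+4.066e-06/-2.928e-01) = 102.286039
iter 4: u=0.746265  f(a)=+8.811e-13  f'(a)=-2.928e-01  a ← 102.286039 − (+8.811e-13/-2.928e-01) = 102.286039
converged: |Δa| < 1e-12 after 4 iterations
sag = a·(cosh(S/(2a)) − 1) = 102.286039·(cosh(0.746265) − 1) = 29.828760
T_max/T_min = cosh(S/(2a)) = 1.291621

a=102.286 sag=29.829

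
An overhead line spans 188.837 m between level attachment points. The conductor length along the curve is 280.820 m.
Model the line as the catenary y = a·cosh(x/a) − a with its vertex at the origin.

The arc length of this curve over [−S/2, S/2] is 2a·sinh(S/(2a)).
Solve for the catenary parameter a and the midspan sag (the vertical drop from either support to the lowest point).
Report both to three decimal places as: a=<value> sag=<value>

a=58.884 sag=93.373

seed: a₀ = √(S³/(24(L−S))) = √(188.837³/(24·91.983)) = 55.229515
iter 1: u=1.709566  f(a)=+1.442e+01  f'(a)=-4.412e+00  a ← 55.229515 − (+1.442e+01/-4.412e+00) = 58.497134
iter 2: u=1.614071  f(a)=+1.378e+00  f'(a)=-3.605e+00  a ← 58.497134 − (+1.378e+00/-3.605e+00) = 58.879501
iter 3: u=1.603589  f(a)=+1.554e-02  f'(a)=-3.524e+00  a ← 58.879501 − (+1.554e-02/-3.524e+00) = 58.883912
iter 4: u=1.603469  f(a)=+2.026e-06  f'(a)=-3.523e+00  a ← 58.883912 − (+2.026e-06/-3.523e+00) = 58.883912
iter 5: u=1.603469  f(a)=+0.000e+00  f'(a)=-3.523e+00  a ← 58.883912 − (+0.000e+00/-3.523e+00) = 58.883912
converged: |Δa| < 1e-12 after 5 iterations
sag = a·(cosh(S/(2a)) − 1) = 58.883912·(cosh(1.603469) − 1) = 93.373381
T_max/T_min = cosh(S/(2a)) = 2.585720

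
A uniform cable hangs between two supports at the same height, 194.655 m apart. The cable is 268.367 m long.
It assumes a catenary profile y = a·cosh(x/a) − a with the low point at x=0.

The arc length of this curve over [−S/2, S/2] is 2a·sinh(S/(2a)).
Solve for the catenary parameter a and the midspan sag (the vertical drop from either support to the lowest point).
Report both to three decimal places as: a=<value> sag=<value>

a=67.957 sag=82.453

seed: a₀ = √(S³/(24(L−S))) = √(194.655³/(24·73.712)) = 64.568936
iter 1: u=1.507342  f(a)=+8.842e+00  f'(a)=-2.846e+00  a ← 64.568936 − (+8.842e+00/-2.846e+00) = 67.675740
iter 2: u=1.438145  f(a)=+6.782e-01  f'(a)=-2.425e+00  a ← 67.675740 − (+6.782e-01/-2.425e+00) = 67.955454
iter 3: u=1.432225  f(a)=+4.723e-03  f'(a)=-2.391e+00  a ← 67.955454 − (+4.723e-03/-2.391e+00) = 67.957430
iter 4: u=1.432183  f(a)=+2.326e-07  f'(a)=-2.391e+00  a ← 67.957430 − (+2.326e-07/-2.391e+00) = 67.957430
iter 5: u=1.432183  f(a)=+5.684e-14  f'(a)=-2.391e+00  a ← 67.957430 − (+5.684e-14/-2.391e+00) = 67.957430
converged: |Δa| < 1e-12 after 5 iterations
sag = a·(cosh(S/(2a)) − 1) = 67.957430·(cosh(1.432183) − 1) = 82.453421
T_max/T_min = cosh(S/(2a)) = 2.213310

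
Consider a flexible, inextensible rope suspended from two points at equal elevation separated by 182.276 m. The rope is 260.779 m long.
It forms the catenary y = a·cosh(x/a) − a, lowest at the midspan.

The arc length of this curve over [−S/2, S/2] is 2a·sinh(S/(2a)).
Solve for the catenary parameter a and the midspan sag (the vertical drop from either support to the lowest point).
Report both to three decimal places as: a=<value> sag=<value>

a=60.046 sag=83.505

seed: a₀ = √(S³/(24(L−S))) = √(182.276³/(24·78.503)) = 56.695095
iter 1: u=1.607511  f(a)=+1.079e+01  f'(a)=-3.554e+00  a ← 56.695095 − (+1.079e+01/-3.554e+00) = 59.730908
iter 2: u=1.525810  f(a)=+9.273e-01  f'(a)=-2.967e+00  a ← 59.730908 − (+9.273e-01/-2.967e+00) = 60.043392
iter 3: u=1.517869  f(a)=+8.270e-03  f'(a)=-2.915e+00  a ← 60.043392 − (+8.270e-03/-2.915e+00) = 60.046230
iter 4: u=1.517797  f(a)=+6.708e-07  f'(a)=-2.914e+00  a ← 60.046230 − (+6.708e-07/-2.914e+00) = 60.046230
iter 5: u=1.517797  f(a)=+0.000e+00  f'(a)=-2.914e+00  a ← 60.046230 − (+0.000e+00/-2.914e+00) = 60.046230
converged: |Δa| < 1e-12 after 5 iterations
sag = a·(cosh(S/(2a)) − 1) = 60.046230·(cosh(1.517797) − 1) = 83.505055
T_max/T_min = cosh(S/(2a)) = 2.390679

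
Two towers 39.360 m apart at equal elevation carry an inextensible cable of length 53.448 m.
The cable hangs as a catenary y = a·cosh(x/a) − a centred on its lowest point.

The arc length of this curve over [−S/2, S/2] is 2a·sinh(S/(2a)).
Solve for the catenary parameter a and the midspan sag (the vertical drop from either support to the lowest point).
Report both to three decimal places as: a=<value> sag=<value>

a=14.098 sag=16.117

seed: a₀ = √(S³/(24(L−S))) = √(39.360³/(24·14.088)) = 13.429268
iter 1: u=1.465456  f(a)=+1.592e+00  f'(a)=-2.585e+00  a ← 13.429268 − (+1.592e+00/-2.585e+00) = 14.045384
iter 2: u=1.401172  f(a)=+1.161e-01  f'(a)=-2.220e+00  a ← 14.045384 − (+1.161e-01/-2.220e+00) = 14.097698
iter 3: u=1.395973  f(a)=+7.253e-04  f'(a)=-2.193e+00  a ← 14.097698 − (+7.253e-04/-2.193e+00) = 14.098029
iter 4: u=1.395940  f(a)=+2.868e-08  f'(a)=-2.192e+00  a ← 14.098029 − (+2.868e-08/-2.192e+00) = 14.098029
iter 5: u=1.395940  f(a)=+1.421e-14  f'(a)=-2.192e+00  a ← 14.098029 − (+1.421e-14/-2.192e+00) = 14.098029
converged: |Δa| < 1e-12 after 5 iterations
sag = a·(cosh(S/(2a)) − 1) = 14.098029·(cosh(1.395940) − 1) = 16.116646
T_max/T_min = cosh(S/(2a)) = 2.143184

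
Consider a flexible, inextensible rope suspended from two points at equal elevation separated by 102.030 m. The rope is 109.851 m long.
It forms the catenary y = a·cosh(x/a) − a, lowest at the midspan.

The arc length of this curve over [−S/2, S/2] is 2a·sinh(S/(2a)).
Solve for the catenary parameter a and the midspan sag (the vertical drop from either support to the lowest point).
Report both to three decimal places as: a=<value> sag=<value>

a=76.074 sag=17.756

seed: a₀ = √(S³/(24(L−S))) = √(102.030³/(24·7.821)) = 75.223765
iter 1: u=0.678177  f(a)=+1.818e-01  f'(a)=-2.177e-01  a ← 75.223765 − (+1.818e-01/-2.177e-01) = 76.059168
iter 2: u=0.670728  f(a)=+3.074e-03  f'(a)=-2.104e-01  a ← 76.059168 − (+3.074e-03/-2.104e-01) = 76.073779
iter 3: u=0.670599  f(a)=+9.116e-07  f'(a)=-2.102e-01  a ← 76.073779 − (+9.116e-07/-2.102e-01) = 76.073783
iter 4: u=0.670599  f(a)=+5.684e-14  f'(a)=-2.102e-01  a ← 76.073783 − (+5.684e-14/-2.102e-01) = 76.073783
converged: |Δa| < 1e-12 after 4 iterations
sag = a·(cosh(S/(2a)) − 1) = 76.073783·(cosh(0.670599) − 1) = 17.756015
T_max/T_min = cosh(S/(2a)) = 1.233405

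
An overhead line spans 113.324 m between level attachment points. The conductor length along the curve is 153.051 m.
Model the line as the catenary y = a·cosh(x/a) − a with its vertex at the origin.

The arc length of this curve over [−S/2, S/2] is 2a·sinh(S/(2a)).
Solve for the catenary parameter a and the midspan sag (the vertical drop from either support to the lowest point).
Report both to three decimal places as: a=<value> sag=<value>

seed: a₀ = √(S³/(24(L−S))) = √(113.324³/(24·39.727)) = 39.069184
iter 1: u=1.450299  f(a)=+4.393e+00  f'(a)=-2.495e+00  a ← 39.069184 − (+4.393e+00/-2.495e+00) = 40.830210
iter 2: u=1.387747  f(a)=+3.145e-01  f'(a)=-2.149e+00  a ← 40.830210 − (+3.145e-01/-2.149e+00) = 40.976544
iter 3: u=1.382791  f(a)=+1.887e-03  f'(a)=-2.124e+00  a ← 40.976544 − (+1.887e-03/-2.124e+00) = 40.977432
iter 4: u=1.382761  f(a)=+6.878e-08  f'(a)=-2.123e+00  a ← 40.977432 − (+6.878e-08/-2.123e+00) = 40.977432
iter 5: u=1.382761  f(a)=+0.000e+00  f'(a)=-2.123e+00  a ← 40.977432 − (+0.000e+00/-2.123e+00) = 40.977432
converged: |Δa| < 1e-12 after 5 iterations
sag = a·(cosh(S/(2a)) − 1) = 40.977432·(cosh(1.382761) − 1) = 45.828686
T_max/T_min = cosh(S/(2a)) = 2.118388

a=40.977 sag=45.829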